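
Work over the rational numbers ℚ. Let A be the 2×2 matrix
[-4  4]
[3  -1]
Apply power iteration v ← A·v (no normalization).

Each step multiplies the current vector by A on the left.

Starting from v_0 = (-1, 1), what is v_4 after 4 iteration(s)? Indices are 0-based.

v_4 = (-1904, 1084)

v_0 = (-1, 1).
v_1 = A·v_0 = (8, -4).
v_2 = A·v_1 = (-48, 28).
v_3 = A·v_2 = (304, -172).
v_4 = A·v_3 = (-1904, 1084).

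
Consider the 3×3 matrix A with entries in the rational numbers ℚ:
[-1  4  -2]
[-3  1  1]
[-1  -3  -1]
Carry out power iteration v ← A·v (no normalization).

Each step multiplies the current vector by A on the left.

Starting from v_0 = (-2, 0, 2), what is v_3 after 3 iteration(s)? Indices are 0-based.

v_0 = (-2, 0, 2).
v_1 = A·v_0 = (-2, 8, 0).
v_2 = A·v_1 = (34, 14, -22).
v_3 = A·v_2 = (66, -110, -54).

v_3 = (66, -110, -54)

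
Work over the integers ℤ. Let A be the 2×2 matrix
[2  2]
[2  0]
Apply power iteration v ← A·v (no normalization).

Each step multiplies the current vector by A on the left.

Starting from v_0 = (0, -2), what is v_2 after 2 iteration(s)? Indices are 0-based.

v_2 = (-8, -8)

v_0 = (0, -2).
v_1 = A·v_0 = (-4, 0).
v_2 = A·v_1 = (-8, -8).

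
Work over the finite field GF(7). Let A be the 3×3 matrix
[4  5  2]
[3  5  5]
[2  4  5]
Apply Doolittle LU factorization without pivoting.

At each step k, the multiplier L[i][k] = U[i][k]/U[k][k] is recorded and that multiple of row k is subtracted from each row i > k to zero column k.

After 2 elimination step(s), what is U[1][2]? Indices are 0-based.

[col 0] pivot 4
  R1 -= 6*R0 → (0, 3, 0)  (L[1][0] := 6)
  R2 -= 4*R0 → (0, 5, 4)  (L[2][0] := 4)
[col 1] pivot 3
  R2 -= 4*R1 → (0, 0, 4)  (L[2][1] := 4)

U[1][2] = 0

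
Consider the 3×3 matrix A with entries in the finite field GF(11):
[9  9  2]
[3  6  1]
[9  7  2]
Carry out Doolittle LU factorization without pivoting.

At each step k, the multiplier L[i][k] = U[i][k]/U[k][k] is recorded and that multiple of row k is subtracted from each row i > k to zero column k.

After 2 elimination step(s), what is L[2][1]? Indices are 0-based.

k=0: U[0][0]=9
  eliminate (1,0): mult=4, new row 1: (0, 3, 4); set L[1][0]=4
  eliminate (2,0): mult=1, new row 2: (0, 9, 0); set L[2][0]=1
k=1: U[1][1]=3
  eliminate (2,1): mult=3, new row 2: (0, 0, 10); set L[2][1]=3

L[2][1] = 3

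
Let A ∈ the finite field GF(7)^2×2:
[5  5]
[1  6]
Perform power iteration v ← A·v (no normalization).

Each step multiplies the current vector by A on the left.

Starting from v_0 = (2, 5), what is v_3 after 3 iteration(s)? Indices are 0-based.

v_0 = (2, 5).
v_1 = A·v_0 = (0, 4).
v_2 = A·v_1 = (6, 3).
v_3 = A·v_2 = (3, 3).

v_3 = (3, 3)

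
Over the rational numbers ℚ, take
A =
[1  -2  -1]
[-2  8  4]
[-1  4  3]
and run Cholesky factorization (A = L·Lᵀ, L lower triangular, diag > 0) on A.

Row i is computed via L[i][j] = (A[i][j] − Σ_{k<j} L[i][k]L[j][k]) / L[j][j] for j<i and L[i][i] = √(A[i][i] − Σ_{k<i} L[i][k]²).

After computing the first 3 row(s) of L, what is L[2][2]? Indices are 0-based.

Step 1: L[0][0] = √(1) = 1.
  L[1][0] = (-2) / L[0][0] = -2.
Step 2: L[1][1] = √(4) = 2.
  L[2][0] = (-1) / L[0][0] = -1.
  L[2][1] = (2) / L[1][1] = 1.
Step 3: L[2][2] = √(1) = 1.

L[2][2] = 1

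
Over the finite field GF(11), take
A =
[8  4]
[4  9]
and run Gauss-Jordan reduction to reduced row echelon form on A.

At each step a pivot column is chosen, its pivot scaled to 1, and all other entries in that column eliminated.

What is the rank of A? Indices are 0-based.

rank = 2

[1] R0 /= 8  ⇒  (1, 6)
     R1 -= 4·R0  ⇒  (0, 7)
[2] R1 /= 7  ⇒  (0, 1)
     R0 -= 6·R1  ⇒  (1, 0)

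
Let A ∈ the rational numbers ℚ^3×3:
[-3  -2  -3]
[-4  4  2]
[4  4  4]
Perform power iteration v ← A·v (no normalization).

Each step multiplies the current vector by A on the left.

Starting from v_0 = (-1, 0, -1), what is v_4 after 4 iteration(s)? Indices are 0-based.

v_4 = (458, -1016, -792)

v_0 = (-1, 0, -1).
v_1 = A·v_0 = (6, 2, -8).
v_2 = A·v_1 = (2, -32, 0).
v_3 = A·v_2 = (58, -136, -120).
v_4 = A·v_3 = (458, -1016, -792).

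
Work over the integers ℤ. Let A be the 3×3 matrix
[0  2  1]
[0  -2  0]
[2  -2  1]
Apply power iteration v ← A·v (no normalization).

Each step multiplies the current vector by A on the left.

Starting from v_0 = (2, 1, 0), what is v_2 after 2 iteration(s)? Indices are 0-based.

v_2 = (-2, 4, 10)

v_0 = (2, 1, 0).
v_1 = A·v_0 = (2, -2, 2).
v_2 = A·v_1 = (-2, 4, 10).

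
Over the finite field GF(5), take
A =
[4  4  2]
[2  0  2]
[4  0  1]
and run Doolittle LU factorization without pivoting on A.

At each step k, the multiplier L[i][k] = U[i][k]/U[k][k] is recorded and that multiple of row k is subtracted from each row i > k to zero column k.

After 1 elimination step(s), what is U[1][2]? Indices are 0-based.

k=0: U[0][0]=4
  eliminate (1,0): mult=3, new row 1: (0, 3, 1); set L[1][0]=3
  eliminate (2,0): mult=1, new row 2: (0, 1, 4); set L[2][0]=1

U[1][2] = 1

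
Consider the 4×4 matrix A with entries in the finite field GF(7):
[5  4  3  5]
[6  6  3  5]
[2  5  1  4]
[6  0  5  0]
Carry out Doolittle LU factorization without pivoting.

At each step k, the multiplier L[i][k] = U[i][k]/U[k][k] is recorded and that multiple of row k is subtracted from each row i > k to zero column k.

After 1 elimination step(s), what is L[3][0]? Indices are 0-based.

Step 1: pivot at (0,0) is 5.
  row1 ← row1 − (4)·row0  ⇒  L[1][0]=4, U row1=(0, 4, 5, 6)
  row2 ← row2 − (6)·row0  ⇒  L[2][0]=6, U row2=(0, 2, 4, 2)
  row3 ← row3 − (4)·row0  ⇒  L[3][0]=4, U row3=(0, 5, 0, 1)

L[3][0] = 4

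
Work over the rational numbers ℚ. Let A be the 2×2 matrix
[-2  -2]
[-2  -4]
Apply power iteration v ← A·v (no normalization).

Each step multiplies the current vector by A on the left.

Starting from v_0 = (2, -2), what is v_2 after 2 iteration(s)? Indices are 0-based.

v_0 = (2, -2).
v_1 = A·v_0 = (0, 4).
v_2 = A·v_1 = (-8, -16).

v_2 = (-8, -16)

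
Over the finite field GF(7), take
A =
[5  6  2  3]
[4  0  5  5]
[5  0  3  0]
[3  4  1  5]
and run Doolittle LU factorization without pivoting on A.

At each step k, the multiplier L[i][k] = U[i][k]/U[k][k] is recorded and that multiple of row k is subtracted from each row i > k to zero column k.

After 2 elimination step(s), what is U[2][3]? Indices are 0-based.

[col 0] pivot 5
  R1 -= 5*R0 → (0, 5, 2, 4)  (L[1][0] := 5)
  R2 -= 1*R0 → (0, 1, 1, 4)  (L[2][0] := 1)
  R3 -= 2*R0 → (0, 6, 4, 6)  (L[3][0] := 2)
[col 1] pivot 5
  R2 -= 3*R1 → (0, 0, 2, 6)  (L[2][1] := 3)
  R3 -= 4*R1 → (0, 0, 3, 4)  (L[3][1] := 4)

U[2][3] = 6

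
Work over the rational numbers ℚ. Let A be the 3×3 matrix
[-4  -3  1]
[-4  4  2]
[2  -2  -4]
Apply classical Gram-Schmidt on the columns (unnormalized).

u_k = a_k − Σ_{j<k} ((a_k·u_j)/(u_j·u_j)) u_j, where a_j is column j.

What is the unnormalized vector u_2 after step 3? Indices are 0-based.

u_2 = (0, -6/5, -12/5)

Step 1: u_0 = a_0 = (-4, -4, 2).
Step 2: u_1 = a_1 − (-2/9)·u_0 = (-35/9, 28/9, -14/9).
Step 3: u_2 = a_2 − (-5/9)·u_0 − (11/35)·u_1 = (0, -6/5, -12/5).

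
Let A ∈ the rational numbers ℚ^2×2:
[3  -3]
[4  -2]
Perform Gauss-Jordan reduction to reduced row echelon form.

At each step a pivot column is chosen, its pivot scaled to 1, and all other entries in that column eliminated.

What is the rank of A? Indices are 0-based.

[1] R0 /= 3  ⇒  (1, -1)
     R1 -= 4·R0  ⇒  (0, 2)
[2] R1 /= 2  ⇒  (0, 1)
     R0 -= -1·R1  ⇒  (1, 0)

rank = 2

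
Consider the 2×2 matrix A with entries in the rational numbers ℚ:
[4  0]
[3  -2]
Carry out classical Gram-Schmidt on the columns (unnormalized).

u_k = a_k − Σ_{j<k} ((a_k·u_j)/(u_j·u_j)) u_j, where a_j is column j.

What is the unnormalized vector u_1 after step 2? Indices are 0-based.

Step 1: u_0 = a_0 = (4, 3).
Step 2: u_1 = a_1 − (-6/25)·u_0 = (24/25, -32/25).

u_1 = (24/25, -32/25)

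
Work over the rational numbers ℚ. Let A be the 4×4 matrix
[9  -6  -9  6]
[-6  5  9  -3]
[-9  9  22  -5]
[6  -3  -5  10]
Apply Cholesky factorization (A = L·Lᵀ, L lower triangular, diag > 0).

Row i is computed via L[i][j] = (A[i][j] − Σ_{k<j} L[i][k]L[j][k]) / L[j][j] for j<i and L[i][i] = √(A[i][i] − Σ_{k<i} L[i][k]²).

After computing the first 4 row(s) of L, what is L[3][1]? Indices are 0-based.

Step 1: L[0][0] = √(9) = 3.
  L[1][0] = (-6) / L[0][0] = -2.
Step 2: L[1][1] = √(1) = 1.
  L[2][0] = (-9) / L[0][0] = -3.
  L[2][1] = (3) / L[1][1] = 3.
Step 3: L[2][2] = √(4) = 2.
  L[3][0] = (6) / L[0][0] = 2.
  L[3][1] = (1) / L[1][1] = 1.
  L[3][2] = (-2) / L[2][2] = -1.
Step 4: L[3][3] = √(4) = 2.

L[3][1] = 1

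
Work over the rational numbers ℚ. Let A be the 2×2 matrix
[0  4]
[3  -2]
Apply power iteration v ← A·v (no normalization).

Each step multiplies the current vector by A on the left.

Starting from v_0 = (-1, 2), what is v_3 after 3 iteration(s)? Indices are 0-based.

v_0 = (-1, 2).
v_1 = A·v_0 = (8, -7).
v_2 = A·v_1 = (-28, 38).
v_3 = A·v_2 = (152, -160).

v_3 = (152, -160)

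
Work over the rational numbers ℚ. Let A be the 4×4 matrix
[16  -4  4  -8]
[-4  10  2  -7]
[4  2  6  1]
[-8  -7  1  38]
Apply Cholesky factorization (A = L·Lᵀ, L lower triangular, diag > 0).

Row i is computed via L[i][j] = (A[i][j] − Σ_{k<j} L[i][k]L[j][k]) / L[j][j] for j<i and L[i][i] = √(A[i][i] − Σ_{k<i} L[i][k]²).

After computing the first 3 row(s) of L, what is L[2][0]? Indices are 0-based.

Step 1: L[0][0] = √(16) = 4.
  L[1][0] = (-4) / L[0][0] = -1.
Step 2: L[1][1] = √(9) = 3.
  L[2][0] = (4) / L[0][0] = 1.
  L[2][1] = (3) / L[1][1] = 1.
Step 3: L[2][2] = √(4) = 2.

L[2][0] = 1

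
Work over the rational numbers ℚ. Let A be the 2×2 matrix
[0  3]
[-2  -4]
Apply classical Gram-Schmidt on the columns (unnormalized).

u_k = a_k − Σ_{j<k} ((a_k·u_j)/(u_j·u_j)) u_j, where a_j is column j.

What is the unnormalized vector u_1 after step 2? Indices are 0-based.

u_1 = (3, 0)

Step 1: u_0 = a_0 = (0, -2).
Step 2: u_1 = a_1 − (2)·u_0 = (3, 0).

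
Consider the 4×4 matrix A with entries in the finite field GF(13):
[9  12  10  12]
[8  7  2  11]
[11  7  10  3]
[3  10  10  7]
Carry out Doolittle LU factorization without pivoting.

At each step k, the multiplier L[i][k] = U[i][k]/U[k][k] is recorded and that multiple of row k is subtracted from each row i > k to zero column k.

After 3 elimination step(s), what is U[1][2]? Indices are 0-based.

Step 1: pivot at (0,0) is 9.
  row1 ← row1 − (11)·row0  ⇒  L[1][0]=11, U row1=(0, 5, 9, 9)
  row2 ← row2 − (7)·row0  ⇒  L[2][0]=7, U row2=(0, 1, 5, 10)
  row3 ← row3 − (9)·row0  ⇒  L[3][0]=9, U row3=(0, 6, 11, 3)
Step 2: pivot at (1,1) is 5.
  row2 ← row2 − (8)·row1  ⇒  L[2][1]=8, U row2=(0, 0, 11, 3)
  row3 ← row3 − (9)·row1  ⇒  L[3][1]=9, U row3=(0, 0, 8, 0)
Step 3: pivot at (2,2) is 11.
  row3 ← row3 − (9)·row2  ⇒  L[3][2]=9, U row3=(0, 0, 0, 12)

U[1][2] = 9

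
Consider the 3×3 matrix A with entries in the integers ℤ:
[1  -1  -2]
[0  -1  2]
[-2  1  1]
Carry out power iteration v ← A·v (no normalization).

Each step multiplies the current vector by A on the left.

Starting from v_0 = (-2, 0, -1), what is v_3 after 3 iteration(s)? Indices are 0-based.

v_0 = (-2, 0, -1).
v_1 = A·v_0 = (0, -2, 3).
v_2 = A·v_1 = (-4, 8, 1).
v_3 = A·v_2 = (-14, -6, 17).

v_3 = (-14, -6, 17)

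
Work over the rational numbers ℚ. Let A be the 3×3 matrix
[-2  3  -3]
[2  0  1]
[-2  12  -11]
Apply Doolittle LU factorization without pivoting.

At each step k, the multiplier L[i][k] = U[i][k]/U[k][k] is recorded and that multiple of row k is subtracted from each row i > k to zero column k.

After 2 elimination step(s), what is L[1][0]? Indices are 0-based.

L[1][0] = -1

Step 1: pivot at (0,0) is -2.
  row1 ← row1 − (-1)·row0  ⇒  L[1][0]=-1, U row1=(0, 3, -2)
  row2 ← row2 − (1)·row0  ⇒  L[2][0]=1, U row2=(0, 9, -8)
Step 2: pivot at (1,1) is 3.
  row2 ← row2 − (3)·row1  ⇒  L[2][1]=3, U row2=(0, 0, -2)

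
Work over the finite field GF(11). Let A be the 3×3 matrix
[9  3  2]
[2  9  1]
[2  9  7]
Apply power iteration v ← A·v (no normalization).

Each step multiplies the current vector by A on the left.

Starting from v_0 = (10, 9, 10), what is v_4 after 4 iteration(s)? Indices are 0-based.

v_0 = (10, 9, 10).
v_1 = A·v_0 = (5, 1, 6).
v_2 = A·v_1 = (5, 3, 6).
v_3 = A·v_2 = (0, 10, 2).
v_4 = A·v_3 = (1, 4, 5).

v_4 = (1, 4, 5)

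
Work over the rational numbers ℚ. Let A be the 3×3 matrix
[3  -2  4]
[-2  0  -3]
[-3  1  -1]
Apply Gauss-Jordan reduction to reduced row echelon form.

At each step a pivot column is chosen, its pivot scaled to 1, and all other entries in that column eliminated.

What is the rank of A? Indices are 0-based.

rank = 3

pivot(0,0)=3: scale R0 → (1, -2/3, 4/3)
  clear (1,0): R1 −= (-2)R0 → (0, -4/3, -1/3)
  clear (2,0): R2 −= (-3)R0 → (0, -1, 3)
pivot(1,1)=-4/3: scale R1 → (0, 1, 1/4)
  clear (0,1): R0 −= (-2/3)R1 → (1, 0, 3/2)
  clear (2,1): R2 −= (-1)R1 → (0, 0, 13/4)
pivot(2,2)=13/4: scale R2 → (0, 0, 1)
  clear (0,2): R0 −= (3/2)R2 → (1, 0, 0)
  clear (1,2): R1 −= (1/4)R2 → (0, 1, 0)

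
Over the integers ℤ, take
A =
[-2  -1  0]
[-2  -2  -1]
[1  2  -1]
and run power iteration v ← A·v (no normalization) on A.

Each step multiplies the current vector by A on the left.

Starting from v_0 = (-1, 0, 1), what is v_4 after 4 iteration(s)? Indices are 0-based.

v_0 = (-1, 0, 1).
v_1 = A·v_0 = (2, 1, -2).
v_2 = A·v_1 = (-5, -4, 6).
v_3 = A·v_2 = (14, 12, -19).
v_4 = A·v_3 = (-40, -33, 57).

v_4 = (-40, -33, 57)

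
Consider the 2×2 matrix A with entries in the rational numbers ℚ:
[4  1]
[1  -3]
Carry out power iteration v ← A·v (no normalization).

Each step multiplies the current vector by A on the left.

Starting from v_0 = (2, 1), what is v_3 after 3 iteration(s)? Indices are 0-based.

v_0 = (2, 1).
v_1 = A·v_0 = (9, -1).
v_2 = A·v_1 = (35, 12).
v_3 = A·v_2 = (152, -1).

v_3 = (152, -1)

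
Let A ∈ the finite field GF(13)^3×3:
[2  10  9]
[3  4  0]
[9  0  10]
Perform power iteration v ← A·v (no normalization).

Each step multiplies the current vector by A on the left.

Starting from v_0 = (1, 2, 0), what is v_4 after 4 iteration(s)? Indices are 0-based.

v_4 = (2, 10, 9)

v_0 = (1, 2, 0).
v_1 = A·v_0 = (9, 11, 9).
v_2 = A·v_1 = (1, 6, 2).
v_3 = A·v_2 = (2, 1, 3).
v_4 = A·v_3 = (2, 10, 9).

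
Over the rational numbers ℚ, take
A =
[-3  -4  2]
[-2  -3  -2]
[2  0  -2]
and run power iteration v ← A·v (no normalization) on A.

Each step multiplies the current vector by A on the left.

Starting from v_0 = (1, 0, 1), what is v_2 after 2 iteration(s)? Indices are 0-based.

v_2 = (19, 14, -2)

v_0 = (1, 0, 1).
v_1 = A·v_0 = (-1, -4, 0).
v_2 = A·v_1 = (19, 14, -2).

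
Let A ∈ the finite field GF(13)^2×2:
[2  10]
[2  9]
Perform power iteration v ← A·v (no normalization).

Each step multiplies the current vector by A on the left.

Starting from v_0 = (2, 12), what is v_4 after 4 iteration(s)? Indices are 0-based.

v_0 = (2, 12).
v_1 = A·v_0 = (7, 8).
v_2 = A·v_1 = (3, 8).
v_3 = A·v_2 = (8, 0).
v_4 = A·v_3 = (3, 3).

v_4 = (3, 3)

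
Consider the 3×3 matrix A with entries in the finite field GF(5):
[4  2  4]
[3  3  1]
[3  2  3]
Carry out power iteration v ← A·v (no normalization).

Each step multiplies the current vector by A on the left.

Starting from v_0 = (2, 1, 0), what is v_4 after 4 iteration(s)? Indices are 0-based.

v_4 = (0, 1, 1)

v_0 = (2, 1, 0).
v_1 = A·v_0 = (0, 4, 3).
v_2 = A·v_1 = (0, 0, 2).
v_3 = A·v_2 = (3, 2, 1).
v_4 = A·v_3 = (0, 1, 1).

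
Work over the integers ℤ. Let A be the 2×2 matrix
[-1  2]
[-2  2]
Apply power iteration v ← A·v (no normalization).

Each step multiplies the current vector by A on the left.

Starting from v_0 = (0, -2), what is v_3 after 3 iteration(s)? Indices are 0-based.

v_0 = (0, -2).
v_1 = A·v_0 = (-4, -4).
v_2 = A·v_1 = (-4, 0).
v_3 = A·v_2 = (4, 8).

v_3 = (4, 8)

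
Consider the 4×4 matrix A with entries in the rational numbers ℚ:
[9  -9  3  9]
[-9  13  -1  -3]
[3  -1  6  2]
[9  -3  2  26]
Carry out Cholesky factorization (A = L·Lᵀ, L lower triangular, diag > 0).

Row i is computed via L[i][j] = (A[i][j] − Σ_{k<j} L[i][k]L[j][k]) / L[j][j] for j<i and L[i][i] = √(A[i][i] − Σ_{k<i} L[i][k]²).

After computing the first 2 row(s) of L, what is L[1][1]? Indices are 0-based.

Step 1: L[0][0] = √(9) = 3.
  L[1][0] = (-9) / L[0][0] = -3.
Step 2: L[1][1] = √(4) = 2.

L[1][1] = 2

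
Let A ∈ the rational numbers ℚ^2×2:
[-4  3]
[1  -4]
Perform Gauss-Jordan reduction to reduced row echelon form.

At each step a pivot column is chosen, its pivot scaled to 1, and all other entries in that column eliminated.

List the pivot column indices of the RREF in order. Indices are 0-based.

pivot columns: 0, 1

pivot(0,0)=-4: scale R0 → (1, -3/4)
  clear (1,0): R1 −= (1)R0 → (0, -13/4)
pivot(1,1)=-13/4: scale R1 → (0, 1)
  clear (0,1): R0 −= (-3/4)R1 → (1, 0)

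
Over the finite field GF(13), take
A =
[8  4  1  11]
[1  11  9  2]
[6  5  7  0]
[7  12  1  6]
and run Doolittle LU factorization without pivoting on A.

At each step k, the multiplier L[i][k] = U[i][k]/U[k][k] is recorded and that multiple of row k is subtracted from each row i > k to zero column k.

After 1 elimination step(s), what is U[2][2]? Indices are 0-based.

Step 1: pivot at (0,0) is 8.
  row1 ← row1 − (5)·row0  ⇒  L[1][0]=5, U row1=(0, 4, 4, 12)
  row2 ← row2 − (4)·row0  ⇒  L[2][0]=4, U row2=(0, 2, 3, 8)
  row3 ← row3 − (9)·row0  ⇒  L[3][0]=9, U row3=(0, 2, 5, 11)

U[2][2] = 3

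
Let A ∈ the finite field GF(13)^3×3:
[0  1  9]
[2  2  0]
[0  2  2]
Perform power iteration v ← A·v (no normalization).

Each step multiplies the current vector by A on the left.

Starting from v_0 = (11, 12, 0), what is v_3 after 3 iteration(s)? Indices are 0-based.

v_0 = (11, 12, 0).
v_1 = A·v_0 = (12, 7, 11).
v_2 = A·v_1 = (2, 12, 10).
v_3 = A·v_2 = (11, 2, 5).

v_3 = (11, 2, 5)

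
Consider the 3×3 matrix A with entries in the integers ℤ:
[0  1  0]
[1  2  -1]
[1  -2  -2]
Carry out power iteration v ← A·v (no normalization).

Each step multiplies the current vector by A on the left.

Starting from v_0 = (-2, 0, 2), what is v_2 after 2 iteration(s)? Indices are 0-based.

v_0 = (-2, 0, 2).
v_1 = A·v_0 = (0, -4, -6).
v_2 = A·v_1 = (-4, -2, 20).

v_2 = (-4, -2, 20)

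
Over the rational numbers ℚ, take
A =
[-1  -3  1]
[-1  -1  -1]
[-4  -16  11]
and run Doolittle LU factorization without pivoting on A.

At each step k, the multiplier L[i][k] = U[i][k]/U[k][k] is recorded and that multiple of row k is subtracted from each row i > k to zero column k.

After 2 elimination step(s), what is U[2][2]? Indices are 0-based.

U[2][2] = 3

Step 1: pivot at (0,0) is -1.
  row1 ← row1 − (1)·row0  ⇒  L[1][0]=1, U row1=(0, 2, -2)
  row2 ← row2 − (4)·row0  ⇒  L[2][0]=4, U row2=(0, -4, 7)
Step 2: pivot at (1,1) is 2.
  row2 ← row2 − (-2)·row1  ⇒  L[2][1]=-2, U row2=(0, 0, 3)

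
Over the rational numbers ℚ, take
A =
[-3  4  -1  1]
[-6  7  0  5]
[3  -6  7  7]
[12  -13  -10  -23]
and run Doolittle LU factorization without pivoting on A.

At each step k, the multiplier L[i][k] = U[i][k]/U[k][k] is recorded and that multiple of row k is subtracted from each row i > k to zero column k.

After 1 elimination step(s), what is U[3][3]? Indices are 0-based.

Step 1: pivot at (0,0) is -3.
  row1 ← row1 − (2)·row0  ⇒  L[1][0]=2, U row1=(0, -1, 2, 3)
  row2 ← row2 − (-1)·row0  ⇒  L[2][0]=-1, U row2=(0, -2, 6, 8)
  row3 ← row3 − (-4)·row0  ⇒  L[3][0]=-4, U row3=(0, 3, -14, -19)

U[3][3] = -19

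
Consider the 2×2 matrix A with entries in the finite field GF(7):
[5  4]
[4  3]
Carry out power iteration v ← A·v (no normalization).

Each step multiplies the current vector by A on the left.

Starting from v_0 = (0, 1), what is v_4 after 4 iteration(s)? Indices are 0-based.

v_4 = (5, 4)

v_0 = (0, 1).
v_1 = A·v_0 = (4, 3).
v_2 = A·v_1 = (4, 4).
v_3 = A·v_2 = (1, 0).
v_4 = A·v_3 = (5, 4).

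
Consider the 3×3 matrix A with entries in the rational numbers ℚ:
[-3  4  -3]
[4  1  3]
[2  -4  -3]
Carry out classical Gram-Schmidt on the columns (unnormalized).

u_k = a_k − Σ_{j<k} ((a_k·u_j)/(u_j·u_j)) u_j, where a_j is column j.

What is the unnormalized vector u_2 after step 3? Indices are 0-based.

Step 1: u_0 = a_0 = (-3, 4, 2).
Step 2: u_1 = a_1 − (-16/29)·u_0 = (68/29, 93/29, -84/29).
Step 3: u_2 = a_2 − (15/29)·u_0 − (327/701)·u_1 = (-1782/701, -396/701, -1881/701).

u_2 = (-1782/701, -396/701, -1881/701)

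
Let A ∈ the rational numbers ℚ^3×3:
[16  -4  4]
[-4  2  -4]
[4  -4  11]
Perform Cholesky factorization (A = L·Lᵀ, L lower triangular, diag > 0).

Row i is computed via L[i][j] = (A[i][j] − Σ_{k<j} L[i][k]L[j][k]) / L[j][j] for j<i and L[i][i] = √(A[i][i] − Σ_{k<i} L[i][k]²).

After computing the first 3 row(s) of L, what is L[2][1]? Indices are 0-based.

L[2][1] = -3

Step 1: L[0][0] = √(16) = 4.
  L[1][0] = (-4) / L[0][0] = -1.
Step 2: L[1][1] = √(1) = 1.
  L[2][0] = (4) / L[0][0] = 1.
  L[2][1] = (-3) / L[1][1] = -3.
Step 3: L[2][2] = √(1) = 1.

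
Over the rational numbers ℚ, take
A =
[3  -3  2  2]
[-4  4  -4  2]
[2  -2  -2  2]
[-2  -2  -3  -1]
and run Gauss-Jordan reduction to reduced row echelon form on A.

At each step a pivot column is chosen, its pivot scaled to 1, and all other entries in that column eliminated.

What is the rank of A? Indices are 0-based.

step 1: normalize row 0 (÷3) = (1, -1, 2/3, 2/3)
  row 1: subtract -4×row0 = (0, 0, -4/3, 14/3)
  row 2: subtract 2×row0 = (0, 0, -10/3, 2/3)
  row 3: subtract -2×row0 = (0, -4, -5/3, 1/3)
step 2: exchange rows 1,3
step 2: normalize row 1 (÷-4) = (0, 1, 5/12, -1/12)
  row 0: subtract -1×row1 = (1, 0, 13/12, 7/12)
step 3: normalize row 2 (÷-10/3) = (0, 0, 1, -1/5)
  row 0: subtract 13/12×row2 = (1, 0, 0, 4/5)
  row 1: subtract 5/12×row2 = (0, 1, 0, 0)
  row 3: subtract -4/3×row2 = (0, 0, 0, 22/5)
step 4: normalize row 3 (÷22/5) = (0, 0, 0, 1)
  row 0: subtract 4/5×row3 = (1, 0, 0, 0)
  row 2: subtract -1/5×row3 = (0, 0, 1, 0)

rank = 4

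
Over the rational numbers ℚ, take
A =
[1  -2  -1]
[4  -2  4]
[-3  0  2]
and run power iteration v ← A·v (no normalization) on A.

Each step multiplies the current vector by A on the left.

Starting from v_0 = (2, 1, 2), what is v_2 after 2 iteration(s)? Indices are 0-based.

v_2 = (-28, -44, 2)

v_0 = (2, 1, 2).
v_1 = A·v_0 = (-2, 14, -2).
v_2 = A·v_1 = (-28, -44, 2).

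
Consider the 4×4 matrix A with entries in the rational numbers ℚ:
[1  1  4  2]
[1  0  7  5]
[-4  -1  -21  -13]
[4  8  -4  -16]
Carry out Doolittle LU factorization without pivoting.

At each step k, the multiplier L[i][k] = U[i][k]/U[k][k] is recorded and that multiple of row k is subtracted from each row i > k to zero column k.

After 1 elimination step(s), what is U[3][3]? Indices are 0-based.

k=0: U[0][0]=1
  eliminate (1,0): mult=1, new row 1: (0, -1, 3, 3); set L[1][0]=1
  eliminate (2,0): mult=-4, new row 2: (0, 3, -5, -5); set L[2][0]=-4
  eliminate (3,0): mult=4, new row 3: (0, 4, -20, -24); set L[3][0]=4

U[3][3] = -24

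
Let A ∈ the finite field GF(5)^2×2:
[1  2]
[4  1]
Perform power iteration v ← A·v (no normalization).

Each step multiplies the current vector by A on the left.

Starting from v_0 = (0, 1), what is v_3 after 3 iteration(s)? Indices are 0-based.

v_0 = (0, 1).
v_1 = A·v_0 = (2, 1).
v_2 = A·v_1 = (4, 4).
v_3 = A·v_2 = (2, 0).

v_3 = (2, 0)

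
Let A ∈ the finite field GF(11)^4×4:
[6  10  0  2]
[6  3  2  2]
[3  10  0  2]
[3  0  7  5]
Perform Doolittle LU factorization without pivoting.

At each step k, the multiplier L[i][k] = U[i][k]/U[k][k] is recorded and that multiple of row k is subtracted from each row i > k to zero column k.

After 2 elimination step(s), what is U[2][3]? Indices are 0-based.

Step 1: pivot at (0,0) is 6.
  row1 ← row1 − (1)·row0  ⇒  L[1][0]=1, U row1=(0, 4, 2, 0)
  row2 ← row2 − (6)·row0  ⇒  L[2][0]=6, U row2=(0, 5, 0, 1)
  row3 ← row3 − (6)·row0  ⇒  L[3][0]=6, U row3=(0, 6, 7, 4)
Step 2: pivot at (1,1) is 4.
  row2 ← row2 − (4)·row1  ⇒  L[2][1]=4, U row2=(0, 0, 3, 1)
  row3 ← row3 − (7)·row1  ⇒  L[3][1]=7, U row3=(0, 0, 4, 4)

U[2][3] = 1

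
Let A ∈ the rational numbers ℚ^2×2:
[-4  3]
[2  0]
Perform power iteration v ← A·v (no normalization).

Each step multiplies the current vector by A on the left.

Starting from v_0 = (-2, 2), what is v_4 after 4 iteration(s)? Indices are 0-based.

v_0 = (-2, 2).
v_1 = A·v_0 = (14, -4).
v_2 = A·v_1 = (-68, 28).
v_3 = A·v_2 = (356, -136).
v_4 = A·v_3 = (-1832, 712).

v_4 = (-1832, 712)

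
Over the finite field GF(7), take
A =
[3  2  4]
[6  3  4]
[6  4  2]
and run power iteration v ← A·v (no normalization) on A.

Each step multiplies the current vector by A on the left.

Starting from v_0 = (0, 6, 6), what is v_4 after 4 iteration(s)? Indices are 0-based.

v_0 = (0, 6, 6).
v_1 = A·v_0 = (1, 0, 1).
v_2 = A·v_1 = (0, 3, 1).
v_3 = A·v_2 = (3, 6, 0).
v_4 = A·v_3 = (0, 1, 0).

v_4 = (0, 1, 0)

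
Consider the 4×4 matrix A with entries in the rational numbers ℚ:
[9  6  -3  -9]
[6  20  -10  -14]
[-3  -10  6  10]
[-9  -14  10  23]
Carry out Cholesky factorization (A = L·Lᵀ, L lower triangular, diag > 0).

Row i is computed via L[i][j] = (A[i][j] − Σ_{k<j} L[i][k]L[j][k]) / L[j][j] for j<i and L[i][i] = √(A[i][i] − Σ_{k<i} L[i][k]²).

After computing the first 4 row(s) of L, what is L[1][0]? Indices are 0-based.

Step 1: L[0][0] = √(9) = 3.
  L[1][0] = (6) / L[0][0] = 2.
Step 2: L[1][1] = √(16) = 4.
  L[2][0] = (-3) / L[0][0] = -1.
  L[2][1] = (-8) / L[1][1] = -2.
Step 3: L[2][2] = √(1) = 1.
  L[3][0] = (-9) / L[0][0] = -3.
  L[3][1] = (-8) / L[1][1] = -2.
  L[3][2] = (3) / L[2][2] = 3.
Step 4: L[3][3] = √(1) = 1.

L[1][0] = 2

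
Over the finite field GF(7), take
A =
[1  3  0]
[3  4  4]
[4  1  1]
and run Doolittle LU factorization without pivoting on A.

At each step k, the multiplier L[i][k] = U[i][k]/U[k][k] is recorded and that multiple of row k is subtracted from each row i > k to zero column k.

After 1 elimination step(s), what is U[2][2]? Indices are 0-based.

U[2][2] = 1

[col 0] pivot 1
  R1 -= 3*R0 → (0, 2, 4)  (L[1][0] := 3)
  R2 -= 4*R0 → (0, 3, 1)  (L[2][0] := 4)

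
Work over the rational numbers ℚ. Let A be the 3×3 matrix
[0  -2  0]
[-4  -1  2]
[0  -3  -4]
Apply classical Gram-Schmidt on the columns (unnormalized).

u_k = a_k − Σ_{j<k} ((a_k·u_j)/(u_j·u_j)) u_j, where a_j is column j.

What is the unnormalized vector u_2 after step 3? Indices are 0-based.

u_2 = (24/13, 0, -16/13)

Step 1: u_0 = a_0 = (0, -4, 0).
Step 2: u_1 = a_1 − (1/4)·u_0 = (-2, 0, -3).
Step 3: u_2 = a_2 − (-1/2)·u_0 − (12/13)·u_1 = (24/13, 0, -16/13).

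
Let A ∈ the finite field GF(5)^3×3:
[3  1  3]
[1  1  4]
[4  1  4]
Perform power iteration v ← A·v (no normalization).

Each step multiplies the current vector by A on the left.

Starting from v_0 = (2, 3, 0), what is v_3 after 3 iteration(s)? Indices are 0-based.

v_0 = (2, 3, 0).
v_1 = A·v_0 = (4, 0, 1).
v_2 = A·v_1 = (0, 3, 0).
v_3 = A·v_2 = (3, 3, 3).

v_3 = (3, 3, 3)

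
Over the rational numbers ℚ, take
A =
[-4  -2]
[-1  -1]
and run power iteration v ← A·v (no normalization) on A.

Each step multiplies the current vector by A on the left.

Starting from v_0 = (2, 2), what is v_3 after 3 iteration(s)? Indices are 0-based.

v_0 = (2, 2).
v_1 = A·v_0 = (-12, -4).
v_2 = A·v_1 = (56, 16).
v_3 = A·v_2 = (-256, -72).

v_3 = (-256, -72)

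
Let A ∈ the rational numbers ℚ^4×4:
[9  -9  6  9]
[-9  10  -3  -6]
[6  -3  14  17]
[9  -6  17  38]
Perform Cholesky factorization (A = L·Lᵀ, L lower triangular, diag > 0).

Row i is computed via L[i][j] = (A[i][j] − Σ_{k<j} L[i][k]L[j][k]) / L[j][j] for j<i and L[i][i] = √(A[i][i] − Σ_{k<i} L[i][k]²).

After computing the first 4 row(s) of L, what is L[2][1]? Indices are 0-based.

L[2][1] = 3

Step 1: L[0][0] = √(9) = 3.
  L[1][0] = (-9) / L[0][0] = -3.
Step 2: L[1][1] = √(1) = 1.
  L[2][0] = (6) / L[0][0] = 2.
  L[2][1] = (3) / L[1][1] = 3.
Step 3: L[2][2] = √(1) = 1.
  L[3][0] = (9) / L[0][0] = 3.
  L[3][1] = (3) / L[1][1] = 3.
  L[3][2] = (2) / L[2][2] = 2.
Step 4: L[3][3] = √(16) = 4.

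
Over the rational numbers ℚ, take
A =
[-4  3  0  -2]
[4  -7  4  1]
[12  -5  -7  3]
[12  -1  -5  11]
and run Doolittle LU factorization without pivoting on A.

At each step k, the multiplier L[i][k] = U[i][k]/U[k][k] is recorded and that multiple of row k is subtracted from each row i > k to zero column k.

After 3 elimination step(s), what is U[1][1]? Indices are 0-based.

Step 1: pivot at (0,0) is -4.
  row1 ← row1 − (-1)·row0  ⇒  L[1][0]=-1, U row1=(0, -4, 4, -1)
  row2 ← row2 − (-3)·row0  ⇒  L[2][0]=-3, U row2=(0, 4, -7, -3)
  row3 ← row3 − (-3)·row0  ⇒  L[3][0]=-3, U row3=(0, 8, -5, 5)
Step 2: pivot at (1,1) is -4.
  row2 ← row2 − (-1)·row1  ⇒  L[2][1]=-1, U row2=(0, 0, -3, -4)
  row3 ← row3 − (-2)·row1  ⇒  L[3][1]=-2, U row3=(0, 0, 3, 3)
Step 3: pivot at (2,2) is -3.
  row3 ← row3 − (-1)·row2  ⇒  L[3][2]=-1, U row3=(0, 0, 0, -1)

U[1][1] = -4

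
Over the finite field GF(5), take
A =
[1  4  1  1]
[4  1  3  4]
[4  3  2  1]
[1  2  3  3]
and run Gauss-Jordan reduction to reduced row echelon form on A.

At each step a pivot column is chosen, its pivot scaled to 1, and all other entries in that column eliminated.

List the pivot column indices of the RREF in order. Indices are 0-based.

[1] R0 /= 1  ⇒  (1, 4, 1, 1)
     R1 -= 4·R0  ⇒  (0, 0, 4, 0)
     R2 -= 4·R0  ⇒  (0, 2, 3, 2)
     R3 -= 1·R0  ⇒  (0, 3, 2, 2)
[2] R1 <-> R2
[2] R1 /= 2  ⇒  (0, 1, 4, 1)
     R0 -= 4·R1  ⇒  (1, 0, 0, 2)
     R3 -= 3·R1  ⇒  (0, 0, 0, 4)
[3] R2 /= 4  ⇒  (0, 0, 1, 0)
     R1 -= 4·R2  ⇒  (0, 1, 0, 1)
[4] R3 /= 4  ⇒  (0, 0, 0, 1)
     R0 -= 2·R3  ⇒  (1, 0, 0, 0)
     R1 -= 1·R3  ⇒  (0, 1, 0, 0)

pivot columns: 0, 1, 2, 3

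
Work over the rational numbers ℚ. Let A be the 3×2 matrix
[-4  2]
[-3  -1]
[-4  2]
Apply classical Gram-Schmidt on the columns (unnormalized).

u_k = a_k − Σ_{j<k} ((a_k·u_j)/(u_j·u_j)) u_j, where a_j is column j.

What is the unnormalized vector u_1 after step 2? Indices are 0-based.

Step 1: u_0 = a_0 = (-4, -3, -4).
Step 2: u_1 = a_1 − (-13/41)·u_0 = (30/41, -80/41, 30/41).

u_1 = (30/41, -80/41, 30/41)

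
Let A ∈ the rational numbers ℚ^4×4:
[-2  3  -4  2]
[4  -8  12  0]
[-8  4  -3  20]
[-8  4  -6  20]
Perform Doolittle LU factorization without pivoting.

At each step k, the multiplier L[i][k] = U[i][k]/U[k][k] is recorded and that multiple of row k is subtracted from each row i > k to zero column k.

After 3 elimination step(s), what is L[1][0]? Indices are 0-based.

L[1][0] = -2

Step 1: pivot at (0,0) is -2.
  row1 ← row1 − (-2)·row0  ⇒  L[1][0]=-2, U row1=(0, -2, 4, 4)
  row2 ← row2 − (4)·row0  ⇒  L[2][0]=4, U row2=(0, -8, 13, 12)
  row3 ← row3 − (4)·row0  ⇒  L[3][0]=4, U row3=(0, -8, 10, 12)
Step 2: pivot at (1,1) is -2.
  row2 ← row2 − (4)·row1  ⇒  L[2][1]=4, U row2=(0, 0, -3, -4)
  row3 ← row3 − (4)·row1  ⇒  L[3][1]=4, U row3=(0, 0, -6, -4)
Step 3: pivot at (2,2) is -3.
  row3 ← row3 − (2)·row2  ⇒  L[3][2]=2, U row3=(0, 0, 0, 4)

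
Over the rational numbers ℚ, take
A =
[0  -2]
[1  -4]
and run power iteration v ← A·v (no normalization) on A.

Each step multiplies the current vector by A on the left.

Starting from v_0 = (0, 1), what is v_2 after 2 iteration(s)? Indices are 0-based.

v_2 = (8, 14)

v_0 = (0, 1).
v_1 = A·v_0 = (-2, -4).
v_2 = A·v_1 = (8, 14).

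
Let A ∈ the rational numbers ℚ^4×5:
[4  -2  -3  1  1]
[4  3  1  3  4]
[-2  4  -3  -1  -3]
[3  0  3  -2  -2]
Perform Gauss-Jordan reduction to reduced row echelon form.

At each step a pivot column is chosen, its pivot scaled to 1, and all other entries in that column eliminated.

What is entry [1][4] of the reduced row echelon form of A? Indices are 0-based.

pivot(0,0)=4: scale R0 → (1, -1/2, -3/4, 1/4, 1/4)
  clear (1,0): R1 −= (4)R0 → (0, 5, 4, 2, 3)
  clear (2,0): R2 −= (-2)R0 → (0, 3, -9/2, -1/2, -5/2)
  clear (3,0): R3 −= (3)R0 → (0, 3/2, 21/4, -11/4, -11/4)
pivot(1,1)=5: scale R1 → (0, 1, 4/5, 2/5, 3/5)
  clear (0,1): R0 −= (-1/2)R1 → (1, 0, -7/20, 9/20, 11/20)
  clear (2,1): R2 −= (3)R1 → (0, 0, -69/10, -17/10, -43/10)
  clear (3,1): R3 −= (3/2)R1 → (0, 0, 81/20, -67/20, -73/20)
pivot(2,2)=-69/10: scale R2 → (0, 0, 1, 17/69, 43/69)
  clear (0,2): R0 −= (-7/20)R2 → (1, 0, 0, 37/69, 53/69)
  clear (1,2): R1 −= (4/5)R2 → (0, 1, 0, 14/69, 7/69)
  clear (3,2): R3 −= (81/20)R2 → (0, 0, 0, -100/23, -142/23)
pivot(3,3)=-100/23: scale R3 → (0, 0, 0, 1, 71/50)
  clear (0,3): R0 −= (37/69)R3 → (1, 0, 0, 0, 1/150)
  clear (1,3): R1 −= (14/69)R3 → (0, 1, 0, 0, -14/75)
  clear (2,3): R2 −= (17/69)R3 → (0, 0, 1, 0, 41/150)

M[1][4] = -14/75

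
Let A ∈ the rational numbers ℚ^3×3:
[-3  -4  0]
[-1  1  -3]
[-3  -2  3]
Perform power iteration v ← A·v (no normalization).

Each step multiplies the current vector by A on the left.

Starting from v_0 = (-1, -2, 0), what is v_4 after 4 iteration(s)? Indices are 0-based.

v_0 = (-1, -2, 0).
v_1 = A·v_0 = (11, -1, 7).
v_2 = A·v_1 = (-29, -33, -10).
v_3 = A·v_2 = (219, 26, 123).
v_4 = A·v_3 = (-761, -562, -340).

v_4 = (-761, -562, -340)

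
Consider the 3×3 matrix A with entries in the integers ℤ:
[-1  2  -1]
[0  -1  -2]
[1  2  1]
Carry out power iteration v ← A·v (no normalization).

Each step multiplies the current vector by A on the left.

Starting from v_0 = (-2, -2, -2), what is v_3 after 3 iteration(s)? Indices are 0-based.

v_0 = (-2, -2, -2).
v_1 = A·v_0 = (0, 6, -8).
v_2 = A·v_1 = (20, 10, 4).
v_3 = A·v_2 = (-4, -18, 44).

v_3 = (-4, -18, 44)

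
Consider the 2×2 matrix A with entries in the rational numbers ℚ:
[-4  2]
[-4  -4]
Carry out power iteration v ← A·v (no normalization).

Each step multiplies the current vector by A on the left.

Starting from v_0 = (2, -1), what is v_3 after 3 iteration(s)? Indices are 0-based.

v_0 = (2, -1).
v_1 = A·v_0 = (-10, -4).
v_2 = A·v_1 = (32, 56).
v_3 = A·v_2 = (-16, -352).

v_3 = (-16, -352)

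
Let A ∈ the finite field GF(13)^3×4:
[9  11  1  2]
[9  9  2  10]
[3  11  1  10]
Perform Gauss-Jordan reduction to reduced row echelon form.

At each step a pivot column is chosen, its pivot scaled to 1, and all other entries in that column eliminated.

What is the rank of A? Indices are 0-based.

step 1: normalize row 0 (÷9) = (1, 7, 3, 6)
  row 1: subtract 9×row0 = (0, 11, 1, 8)
  row 2: subtract 3×row0 = (0, 3, 5, 5)
step 2: normalize row 1 (÷11) = (0, 1, 6, 9)
  row 0: subtract 7×row1 = (1, 0, 0, 8)
  row 2: subtract 3×row1 = (0, 0, 0, 4)
skip col 2 (zero from row 2)
step 3: normalize row 2 (÷4) = (0, 0, 0, 1)
  row 0: subtract 8×row2 = (1, 0, 0, 0)
  row 1: subtract 9×row2 = (0, 1, 6, 0)

rank = 3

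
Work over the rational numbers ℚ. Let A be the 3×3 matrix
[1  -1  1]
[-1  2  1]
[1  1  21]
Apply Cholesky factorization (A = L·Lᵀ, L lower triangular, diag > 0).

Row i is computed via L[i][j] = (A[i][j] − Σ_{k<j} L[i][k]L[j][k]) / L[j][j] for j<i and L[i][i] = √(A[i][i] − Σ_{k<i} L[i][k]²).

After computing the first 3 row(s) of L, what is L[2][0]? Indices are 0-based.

Step 1: L[0][0] = √(1) = 1.
  L[1][0] = (-1) / L[0][0] = -1.
Step 2: L[1][1] = √(1) = 1.
  L[2][0] = (1) / L[0][0] = 1.
  L[2][1] = (2) / L[1][1] = 2.
Step 3: L[2][2] = √(16) = 4.

L[2][0] = 1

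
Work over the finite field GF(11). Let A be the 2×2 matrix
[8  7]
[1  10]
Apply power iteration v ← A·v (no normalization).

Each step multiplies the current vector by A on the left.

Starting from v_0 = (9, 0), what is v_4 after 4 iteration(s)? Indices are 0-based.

v_4 = (1, 5)

v_0 = (9, 0).
v_1 = A·v_0 = (6, 9).
v_2 = A·v_1 = (1, 8).
v_3 = A·v_2 = (9, 4).
v_4 = A·v_3 = (1, 5).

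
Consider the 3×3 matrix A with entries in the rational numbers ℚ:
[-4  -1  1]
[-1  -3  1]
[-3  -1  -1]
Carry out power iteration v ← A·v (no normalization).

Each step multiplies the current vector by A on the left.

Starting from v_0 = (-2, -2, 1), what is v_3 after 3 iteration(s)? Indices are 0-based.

v_0 = (-2, -2, 1).
v_1 = A·v_0 = (11, 9, 7).
v_2 = A·v_1 = (-46, -31, -49).
v_3 = A·v_2 = (166, 90, 218).

v_3 = (166, 90, 218)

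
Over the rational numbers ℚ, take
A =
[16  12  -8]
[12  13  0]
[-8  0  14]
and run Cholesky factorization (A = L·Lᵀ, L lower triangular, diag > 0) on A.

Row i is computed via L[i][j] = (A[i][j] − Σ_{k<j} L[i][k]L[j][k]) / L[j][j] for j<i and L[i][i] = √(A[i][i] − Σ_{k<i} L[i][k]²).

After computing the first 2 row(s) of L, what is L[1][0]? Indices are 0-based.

L[1][0] = 3

Step 1: L[0][0] = √(16) = 4.
  L[1][0] = (12) / L[0][0] = 3.
Step 2: L[1][1] = √(4) = 2.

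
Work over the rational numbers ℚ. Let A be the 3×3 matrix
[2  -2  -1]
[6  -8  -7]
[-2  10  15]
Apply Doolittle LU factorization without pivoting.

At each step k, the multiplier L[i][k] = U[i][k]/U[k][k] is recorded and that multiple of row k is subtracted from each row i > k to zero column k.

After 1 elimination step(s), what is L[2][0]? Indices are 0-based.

Step 1: pivot at (0,0) is 2.
  row1 ← row1 − (3)·row0  ⇒  L[1][0]=3, U row1=(0, -2, -4)
  row2 ← row2 − (-1)·row0  ⇒  L[2][0]=-1, U row2=(0, 8, 14)

L[2][0] = -1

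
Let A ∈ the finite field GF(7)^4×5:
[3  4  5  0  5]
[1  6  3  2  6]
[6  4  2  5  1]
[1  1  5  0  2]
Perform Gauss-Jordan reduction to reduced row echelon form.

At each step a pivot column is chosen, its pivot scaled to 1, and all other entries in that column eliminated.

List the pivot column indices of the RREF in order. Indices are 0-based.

step 1: normalize row 0 (÷3) = (1, 6, 4, 0, 4)
  row 1: subtract 1×row0 = (0, 0, 6, 2, 2)
  row 2: subtract 6×row0 = (0, 3, 6, 5, 5)
  row 3: subtract 1×row0 = (0, 2, 1, 0, 5)
step 2: exchange rows 1,2
step 2: normalize row 1 (÷3) = (0, 1, 2, 4, 4)
  row 0: subtract 6×row1 = (1, 0, 6, 4, 1)
  row 3: subtract 2×row1 = (0, 0, 4, 6, 4)
step 3: normalize row 2 (÷6) = (0, 0, 1, 5, 5)
  row 0: subtract 6×row2 = (1, 0, 0, 2, 6)
  row 1: subtract 2×row2 = (0, 1, 0, 1, 1)
  row 3: subtract 4×row2 = (0, 0, 0, 0, 5)
skip col 3 (zero from row 3)
step 4: normalize row 3 (÷5) = (0, 0, 0, 0, 1)
  row 0: subtract 6×row3 = (1, 0, 0, 2, 0)
  row 1: subtract 1×row3 = (0, 1, 0, 1, 0)
  row 2: subtract 5×row3 = (0, 0, 1, 5, 0)

pivot columns: 0, 1, 2, 4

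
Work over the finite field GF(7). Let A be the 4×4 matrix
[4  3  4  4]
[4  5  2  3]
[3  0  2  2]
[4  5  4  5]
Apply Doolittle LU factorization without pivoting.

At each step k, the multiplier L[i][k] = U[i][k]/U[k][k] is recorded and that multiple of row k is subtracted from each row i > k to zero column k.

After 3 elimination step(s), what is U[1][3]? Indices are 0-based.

[col 0] pivot 4
  R1 -= 1*R0 → (0, 2, 5, 6)  (L[1][0] := 1)
  R2 -= 6*R0 → (0, 3, 6, 6)  (L[2][0] := 6)
  R3 -= 1*R0 → (0, 2, 0, 1)  (L[3][0] := 1)
[col 1] pivot 2
  R2 -= 5*R1 → (0, 0, 2, 4)  (L[2][1] := 5)
  R3 -= 1*R1 → (0, 0, 2, 2)  (L[3][1] := 1)
[col 2] pivot 2
  R3 -= 1*R2 → (0, 0, 0, 5)  (L[3][2] := 1)

U[1][3] = 6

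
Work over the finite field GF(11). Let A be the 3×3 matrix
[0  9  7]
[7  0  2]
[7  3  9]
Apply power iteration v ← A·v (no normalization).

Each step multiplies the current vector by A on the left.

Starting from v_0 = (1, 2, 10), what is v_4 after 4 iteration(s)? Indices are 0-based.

v_4 = (1, 8, 5)

v_0 = (1, 2, 10).
v_1 = A·v_0 = (0, 5, 4).
v_2 = A·v_1 = (7, 8, 7).
v_3 = A·v_2 = (0, 8, 4).
v_4 = A·v_3 = (1, 8, 5).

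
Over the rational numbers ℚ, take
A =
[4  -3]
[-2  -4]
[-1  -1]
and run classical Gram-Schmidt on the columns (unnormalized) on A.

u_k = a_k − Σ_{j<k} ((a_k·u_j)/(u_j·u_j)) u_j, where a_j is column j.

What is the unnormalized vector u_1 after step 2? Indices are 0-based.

u_1 = (-17/7, -30/7, -8/7)

Step 1: u_0 = a_0 = (4, -2, -1).
Step 2: u_1 = a_1 − (-1/7)·u_0 = (-17/7, -30/7, -8/7).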